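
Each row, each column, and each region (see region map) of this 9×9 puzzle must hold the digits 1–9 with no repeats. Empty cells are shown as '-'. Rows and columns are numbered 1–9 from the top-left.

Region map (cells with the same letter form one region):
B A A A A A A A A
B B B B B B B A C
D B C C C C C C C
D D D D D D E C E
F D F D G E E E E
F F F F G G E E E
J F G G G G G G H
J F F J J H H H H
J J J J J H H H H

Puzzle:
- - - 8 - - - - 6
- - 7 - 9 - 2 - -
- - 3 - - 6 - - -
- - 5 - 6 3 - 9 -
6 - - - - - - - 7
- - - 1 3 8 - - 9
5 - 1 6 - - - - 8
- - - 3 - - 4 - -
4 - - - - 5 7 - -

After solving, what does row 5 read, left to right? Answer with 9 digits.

r7c7 = 9: row 7 has {1,5,6,8}; col 7 has {2,4,7}; region has {1,3,6,8} → only 9 remains.
r2c2 = 6: in row 2, 6 can only go here (every other open cell in that row sees a 6).
r2c1 = 8: in row 2, 8 can only go here (every other open cell in that row sees an 8).
r2c8 = 3: in row 2, 3 can only go here (every other open cell in that row sees a 3).
r1c1 = 3: in row 1, 3 can only go here (every other open cell in that row sees a 3).
r3c1 = 9: in row 3, 9 can only go here (every other open cell in that row sees a 9).
r5c7 = 3: in row 5, 3 can only go here (every other open cell in that row sees a 3).
r5c3 = 9: in row 5, 9 can only go here (every other open cell in that row sees a 9).
r7c2 = 3: in row 7, 3 can only go here (every other open cell in that row sees a 3).
r8c2 = 5: in row 8, 5 can only go here (every other open cell in that row sees a 5).
r8c8 = 6: in row 8, 6 can only go here (every other open cell in that row sees a 6).
r8c6 = 9: in row 8, 9 can only go here (every other open cell in that row sees a 9).
r1c2 = 9: in row 1, 9 can only go here (every other open cell in that row sees a 9).
r6c7 = 6: in row 6, 6 can only go here (every other open cell in that row sees a 6).
r6c8 = 5: in row 6, 5 can only go here (every other open cell in that row sees a 5).
r5c5 = 5: in row 5, 5 can only go here (every other open cell in that row sees a 5).
r1c7 = 5: in row 1, 5 can only go here (every other open cell in that row sees a 5).
r9c9 = 3: in row 9, 3 can only go here (every other open cell in that row sees a 3).
r9c3 = 6: in row 9, 6 can only go here (every other open cell in that row sees a 6).
r9c4 = 9: in row 9, 9 can only go here (every other open cell in that row sees a 9).
r8c3 = 8: in column 3, 8 can only go here (every other open cell in that column sees an 8).
r2c4 = 5: in region B, 5 can only go here (every other open cell in that region sees a 5).
r3c9 = 5: in row 3, 5 can only go here (every other open cell in that row sees a 5).
Singles propagation stalls; r5c8 is still open with candidates {1,2,4,8}.
  Try r5c8 = 2: this forces r5c4=4, r5c6=1, r9c8=1, r2c6=4, r2c9=1; then column 7 has no cell left for 1 — contradiction.
  Try r5c8 = 4: this forces r5c4=2, r5c6=1, r2c6=4; then column 9 has no cell left for 4 — contradiction.
  Try r5c8 = 8: this forces r4c7=1, r3c7=8, r4c2=8, r5c2=1, r3c2=4, r9c2=2, r9c8=1, r2c6=1; then column 9 has no cell left for 1 — contradiction.
So r5c8 = 1.
r4c7 = 8 (sole candidate).
r9c8 = 2 (sole candidate).
r3c7 = 1 (sole candidate).
r8c9 = 1 (sole candidate).
r2c9 = 4 (sole candidate).
r3c2 = 4 (sole candidate).
r4c9 = 2 (sole candidate).
r5c6 = 4: row 5 has {1,3,5,6,7,9}; col 6 has {3,5,6,8,9}; region has {1,2,3,5,6,7,8,9} → only 4 remains.
r2c6 = 1 (sole candidate).
r5c4 = 2: row 5 has {1,3,4,5,6,7,9}; col 4 has {1,3,5,6,8,9}; region has {3,5,6,9} → only 2 remains.
r3c4 = 7 (sole candidate).
r3c8 = 8 (sole candidate).
r4c4 = 4 (sole candidate).
r5c2 = 8: row 5 has {1,2,3,4,5,6,7,9}; col 2 has {3,4,5,6,9}; region has {2,3,4,5,6,9} → only 8 remains.

689254317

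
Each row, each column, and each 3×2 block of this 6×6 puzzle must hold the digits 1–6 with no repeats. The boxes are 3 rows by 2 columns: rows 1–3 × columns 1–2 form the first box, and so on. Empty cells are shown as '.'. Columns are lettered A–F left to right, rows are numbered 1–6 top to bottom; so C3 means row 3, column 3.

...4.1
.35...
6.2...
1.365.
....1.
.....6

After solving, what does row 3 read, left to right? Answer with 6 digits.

C1 = 6: row 1 has {1,4}; col 3 has {2,3,5}; box has {2,4,5} → only 6 remains.
D2 = 1: row 2 has {3,5}; col 4 has {4,6}; box has {2,4,5,6} → only 1 remains.
D3 = 3: row 3 has {2,6}; col 4 has {1,4,6}; box has {1,2,4,5,6} → only 3 remains.
E3 = 4: row 3 has {2,3,6}; col 5 has {1,5}; box has {1} → only 4 remains.
F3 = 5: row 3 has {2,3,4,6}; col 6 has {1,6}; box has {1,4} → only 5 remains.
C5 = 4: row 5 has {1}; col 3 has {2,3,5,6}; box has {3,6} → only 4 remains.
C6 = 1: row 6 has {6}; col 3 has {2,3,4,5,6}; box has {3,4,6} → only 1 remains.
F2 = 2: row 2 has {1,3,5}; col 6 has {1,5,6}; box has {1,4,5} → only 2 remains.
B3 = 1: row 3 has {2,3,4,5,6}; col 2 has {3}; box has {3,6} → only 1 remains.

612345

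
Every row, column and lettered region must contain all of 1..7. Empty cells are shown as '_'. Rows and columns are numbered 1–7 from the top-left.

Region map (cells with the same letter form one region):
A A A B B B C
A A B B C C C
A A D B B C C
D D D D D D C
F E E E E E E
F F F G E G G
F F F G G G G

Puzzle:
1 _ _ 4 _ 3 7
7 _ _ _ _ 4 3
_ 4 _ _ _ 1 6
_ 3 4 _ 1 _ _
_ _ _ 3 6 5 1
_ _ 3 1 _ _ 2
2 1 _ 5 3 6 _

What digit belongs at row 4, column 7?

row 4, column 7 = 5: row 4 has {1,3,4}; col 7 has {1,2,3,6,7}; region has {1,3,4,6,7} → only 5 remains.

5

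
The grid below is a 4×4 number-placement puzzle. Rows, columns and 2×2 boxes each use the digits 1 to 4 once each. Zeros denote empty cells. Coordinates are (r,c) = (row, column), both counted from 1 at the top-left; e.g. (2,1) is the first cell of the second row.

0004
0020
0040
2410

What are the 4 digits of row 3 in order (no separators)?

(1,3) = 3: row 1 has {4}; col 3 has {1,2,4}; box has {2,4} → only 3 remains.
(2,4) = 1: row 2 has {2}; col 4 has {4}; box has {2,3,4} → only 1 remains.
(4,4) = 3: row 4 has {1,2,4}; col 4 has {1,4}; box has {1,4} → only 3 remains.
(1,1) = 1: row 1 has {3,4}; col 1 has {2}; box has {} → only 1 remains.
(1,2) = 2: row 1 has {1,3,4}; col 2 has {4}; box has {1} → only 2 remains.
(2,2) = 3: row 2 has {1,2}; col 2 has {2,4}; box has {1,2} → only 3 remains.
(3,1) = 3: row 3 has {4}; col 1 has {1,2}; box has {2,4} → only 3 remains.
(3,2) = 1: row 3 has {3,4}; col 2 has {2,3,4}; box has {2,3,4} → only 1 remains.
(3,4) = 2: row 3 has {1,3,4}; col 4 has {1,3,4}; box has {1,3,4} → only 2 remains.

3142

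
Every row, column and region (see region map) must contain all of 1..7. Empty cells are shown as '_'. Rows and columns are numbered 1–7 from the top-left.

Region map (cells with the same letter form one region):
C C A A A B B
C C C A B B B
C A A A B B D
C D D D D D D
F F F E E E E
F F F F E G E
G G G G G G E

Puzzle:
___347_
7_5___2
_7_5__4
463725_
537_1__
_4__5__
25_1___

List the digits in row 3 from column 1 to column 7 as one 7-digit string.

3725614

row 2, column 2 = 1 (sole candidate).
row 2, column 4 = 6 (sole candidate).
row 2, column 5 = 3 (sole candidate).
row 2, column 6 = 4 (sole candidate).
row 3, column 5 = 6: row 3 has {4,5,7}; col 5 has {1,2,3,4,5}; region has {2,3,4,7} → only 6 remains.
row 3, column 6 = 1: row 3 has {4,5,6,7}; col 6 has {4,5,7}; region has {2,3,4,6,7} → only 1 remains.
row 4, column 7 = 1 (sole candidate).
row 5, column 7 = 6 (sole candidate).
row 6, column 4 = 2 (sole candidate).
row 7, column 5 = 7 (sole candidate).
row 7, column 7 = 3 (sole candidate).
row 1, column 1 = 6 (sole candidate).
row 1, column 2 = 2 (sole candidate).
row 1, column 3 = 1 (sole candidate).
row 1, column 7 = 5 (sole candidate).
row 3, column 1 = 3: row 3 has {1,4,5,6,7}; col 1 has {2,4,5,6,7}; region has {1,2,4,5,6,7} → only 3 remains.
row 3, column 3 = 2: row 3 has {1,3,4,5,6,7}; col 3 has {1,3,5,7}; region has {1,3,4,5,6,7} → only 2 remains.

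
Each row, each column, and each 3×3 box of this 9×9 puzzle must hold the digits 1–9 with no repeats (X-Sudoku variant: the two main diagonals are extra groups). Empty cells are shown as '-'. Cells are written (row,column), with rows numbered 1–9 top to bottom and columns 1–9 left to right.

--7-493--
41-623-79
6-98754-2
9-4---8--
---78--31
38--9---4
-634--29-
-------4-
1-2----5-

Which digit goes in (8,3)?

(1,1) = 5: row 1 has {3,4,7,9}; col 1 has {1,3,4,6,9}; box has {1,4,6,7,9}; main diagonal has {1,2,4,8,9} → only 5 remains.
(1,2) = 2: row 1 has {3,4,5,7,9}; col 2 has {1,6,8}; box has {1,4,5,6,7,9} → only 2 remains.
(1,4) = 1: row 1 has {2,3,4,5,7,9}; col 4 has {4,6,7,8}; box has {2,3,4,5,6,7,8,9} → only 1 remains.
(1,9) = 6: row 1 has {1,2,3,4,5,7,9}; col 9 has {1,2,4,9}; box has {2,3,4,7,9}; anti-diagonal has {1,3,4,7,8} → only 6 remains.
(2,3) = 8: row 2 has {1,2,3,4,6,7,9}; col 3 has {2,3,4,7,9}; box has {1,2,4,5,6,7,9} → only 8 remains.
(2,7) = 5: row 2 has {1,2,3,4,6,7,8,9}; col 7 has {2,3,4,8}; box has {2,3,4,6,7,9} → only 5 remains.
(3,2) = 3: row 3 has {2,4,5,6,7,8,9}; col 2 has {1,2,6,8}; box has {1,2,4,5,6,7,8,9} → only 3 remains.
(3,8) = 1: row 3 has {2,3,4,5,6,7,8,9}; col 8 has {3,4,5,7,9}; box has {2,3,4,5,6,7,9} → only 1 remains.
(4,4) = 3: row 4 has {4,8,9}; col 4 has {1,4,6,7,8}; box has {7,8,9}; main diagonal has {1,2,4,5,8,9} → only 3 remains.
(4,6) = 2: row 4 has {3,4,8,9}; col 6 has {3,5,9}; box has {3,7,8,9}; anti-diagonal has {1,3,4,6,7,8} → only 2 remains.
(4,8) = 6: row 4 has {2,3,4,8,9}; col 8 has {1,3,4,5,7,9}; box has {1,3,4,8} → only 6 remains.
(5,1) = 2: row 5 has {1,3,7,8}; col 1 has {1,3,4,5,6,9}; box has {3,4,8,9} → only 2 remains.
(5,2) = 5: row 5 has {1,2,3,7,8}; col 2 has {1,2,3,6,8}; box has {2,3,4,8,9} → only 5 remains.
(5,3) = 6: row 5 has {1,2,3,5,7,8}; col 3 has {2,3,4,7,8,9}; box has {2,3,4,5,8,9} → only 6 remains.
(5,6) = 4: row 5 has {1,2,3,5,6,7,8}; col 6 has {2,3,5,9}; box has {2,3,7,8,9} → only 4 remains.
(5,7) = 9: row 5 has {1,2,3,4,5,6,7,8}; col 7 has {2,3,4,5,8}; box has {1,3,4,6,8} → only 9 remains.
(6,3) = 1: row 6 has {3,4,8,9}; col 3 has {2,3,4,6,7,8,9}; box has {2,3,4,5,6,8,9} → only 1 remains.
(6,4) = 5: row 6 has {1,3,4,8,9}; col 4 has {1,3,4,6,7,8}; box has {2,3,4,7,8,9}; anti-diagonal has {1,2,3,4,6,7,8} → only 5 remains.
(6,6) = 6: row 6 has {1,3,4,5,8,9}; col 6 has {2,3,4,5,9}; box has {2,3,4,5,7,8,9}; main diagonal has {1,2,3,4,5,8,9} → only 6 remains.
(6,7) = 7: row 6 has {1,3,4,5,6,8,9}; col 7 has {2,3,4,5,8,9}; box has {1,3,4,6,8,9} → only 7 remains.
(6,8) = 2: row 6 has {1,3,4,5,6,7,8,9}; col 8 has {1,3,4,5,6,7,9}; box has {1,3,4,6,7,8,9} → only 2 remains.
(8,2) = 9: row 8 has {4}; col 2 has {1,2,3,5,6,8}; box has {1,2,3,6}; anti-diagonal has {1,2,3,4,5,6,7,8} → only 9 remains.
(8,3) = 5: row 8 has {4,9}; col 3 has {1,2,3,4,6,7,8,9}; box has {1,2,3,6,9} → only 5 remains.

5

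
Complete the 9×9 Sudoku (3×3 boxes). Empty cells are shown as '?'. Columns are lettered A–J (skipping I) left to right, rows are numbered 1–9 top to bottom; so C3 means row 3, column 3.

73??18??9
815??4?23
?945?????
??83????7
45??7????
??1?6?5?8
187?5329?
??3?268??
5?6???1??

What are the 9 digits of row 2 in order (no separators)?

C1 = 2: row 1 has {1,3,7,8,9}; col 3 has {1,3,4,5,6,7,8}; box has {1,3,4,5,7,8,9} → only 2 remains.
D1 = 6: row 1 has {1,2,3,7,8,9}; col 4 has {3,5}; box has {1,4,5,8} → only 6 remains.
G1 = 4: row 1 has {1,2,3,6,7,8,9}; col 7 has {1,2,5,8}; box has {2,3,9} → only 4 remains.
H1 = 5: row 1 has {1,2,3,4,6,7,8,9}; col 8 has {2,9}; box has {2,3,4,9} → only 5 remains.
E2 = 9: row 2 has {1,2,3,4,5,8}; col 5 has {1,2,5,6,7}; box has {1,4,5,6,8} → only 9 remains.
A3 = 6: row 3 has {4,5,9}; col 1 has {1,4,5,7,8}; box has {1,2,3,4,5,7,8,9} → only 6 remains.
E3 = 3: row 3 has {4,5,6,9}; col 5 has {1,2,5,6,7,9}; box has {1,4,5,6,8,9} → only 3 remains.
G3 = 7: row 3 has {3,4,5,6,9}; col 7 has {1,2,4,5,8}; box has {2,3,4,5,9} → only 7 remains.
J3 = 1: row 3 has {3,4,5,6,7,9}; col 9 has {3,7,8,9}; box has {2,3,4,5,7,9} → only 1 remains.
E4 = 4: row 4 has {3,7,8}; col 5 has {1,2,3,5,6,7,9}; box has {3,6,7} → only 4 remains.
C5 = 9: row 5 has {4,5,7}; col 3 has {1,2,3,4,5,6,7,8}; box has {1,4,5,8} → only 9 remains.
D7 = 4: row 7 has {1,2,3,5,7,8,9}; col 4 has {3,5,6}; box has {2,3,5,6} → only 4 remains.
J7 = 6: row 7 has {1,2,3,4,5,7,8,9}; col 9 has {1,3,7,8,9}; box has {1,2,8,9} → only 6 remains.
A8 = 9: row 8 has {2,3,6,8}; col 1 has {1,4,5,6,7,8}; box has {1,3,5,6,7,8} → only 9 remains.
B8 = 4: row 8 has {2,3,6,8,9}; col 2 has {1,3,5,8,9}; box has {1,3,5,6,7,8,9} → only 4 remains.
H8 = 7: row 8 has {2,3,4,6,8,9}; col 8 has {2,5,9}; box has {1,2,6,8,9} → only 7 remains.
J8 = 5: row 8 has {2,3,4,6,7,8,9}; col 9 has {1,3,6,7,8,9}; box has {1,2,6,7,8,9} → only 5 remains.
B9 = 2: row 9 has {1,5,6}; col 2 has {1,3,4,5,8,9}; box has {1,3,4,5,6,7,8,9} → only 2 remains.
E9 = 8: row 9 has {1,2,5,6}; col 5 has {1,2,3,4,5,6,7,9}; box has {2,3,4,5,6} → only 8 remains.
J9 = 4: row 9 has {1,2,5,6,8}; col 9 has {1,3,5,6,7,8,9}; box has {1,2,5,6,7,8,9} → only 4 remains.
D2 = 7: row 2 has {1,2,3,4,5,8,9}; col 4 has {3,4,5,6}; box has {1,3,4,5,6,8,9} → only 7 remains.
G2 = 6: row 2 has {1,2,3,4,5,7,8,9}; col 7 has {1,2,4,5,7,8}; box has {1,2,3,4,5,7,9} → only 6 remains.

815794623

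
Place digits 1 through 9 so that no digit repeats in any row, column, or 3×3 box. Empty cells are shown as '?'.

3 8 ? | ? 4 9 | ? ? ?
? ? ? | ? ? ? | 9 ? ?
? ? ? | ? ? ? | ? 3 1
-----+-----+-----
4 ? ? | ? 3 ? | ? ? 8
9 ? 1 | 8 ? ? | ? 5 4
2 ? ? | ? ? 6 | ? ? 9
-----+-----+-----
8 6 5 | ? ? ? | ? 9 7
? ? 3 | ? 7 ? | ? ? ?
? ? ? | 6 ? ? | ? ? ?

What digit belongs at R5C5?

R5C5 = 2: row 5 has {1,4,5,8,9}; col 5 has {3,4,7}; box has {3,6,8} → only 2 remains.

2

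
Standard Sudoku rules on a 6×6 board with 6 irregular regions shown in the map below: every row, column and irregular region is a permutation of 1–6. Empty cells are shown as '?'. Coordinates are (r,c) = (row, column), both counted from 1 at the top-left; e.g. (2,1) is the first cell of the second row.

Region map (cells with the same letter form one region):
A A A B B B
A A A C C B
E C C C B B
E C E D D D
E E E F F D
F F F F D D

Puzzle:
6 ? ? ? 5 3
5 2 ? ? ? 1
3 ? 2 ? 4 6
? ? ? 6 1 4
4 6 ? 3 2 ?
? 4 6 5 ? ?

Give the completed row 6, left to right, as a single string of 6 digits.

146532

(1,2) = 1: row 1 has {3,5,6}; col 2 has {2,4,6}; region has {2,5,6} → only 1 remains.
(1,3) = 4: row 1 has {1,3,5,6}; col 3 has {2,6}; region has {1,2,5,6} → only 4 remains.
(1,4) = 2: row 1 has {1,3,4,5,6}; col 4 has {3,5,6}; region has {1,3,4,5,6} → only 2 remains.
(2,3) = 3: row 2 has {1,2,5}; col 3 has {2,4,6}; region has {1,2,4,5,6} → only 3 remains.
(2,4) = 4: row 2 has {1,2,3,5}; col 4 has {2,3,5,6}; region has {2} → only 4 remains.
(2,5) = 6: row 2 has {1,2,3,4,5}; col 5 has {1,2,4,5}; region has {2,4} → only 6 remains.
(3,2) = 5: row 3 has {2,3,4,6}; col 2 has {1,2,4,6}; region has {2,4,6} → only 5 remains.
(3,4) = 1: row 3 has {2,3,4,5,6}; col 4 has {2,3,4,5,6}; region has {2,4,5,6} → only 1 remains.
(4,1) = 2: row 4 has {1,4,6}; col 1 has {3,4,5,6}; region has {3,4,6} → only 2 remains.
(4,2) = 3: row 4 has {1,2,4,6}; col 2 has {1,2,4,5,6}; region has {1,2,4,5,6} → only 3 remains.
(4,3) = 5: row 4 has {1,2,3,4,6}; col 3 has {2,3,4,6}; region has {2,3,4,6} → only 5 remains.
(5,3) = 1: row 5 has {2,3,4,6}; col 3 has {2,3,4,5,6}; region has {2,3,4,5,6} → only 1 remains.
(5,6) = 5: row 5 has {1,2,3,4,6}; col 6 has {1,3,4,6}; region has {1,4,6} → only 5 remains.
(6,1) = 1: row 6 has {4,5,6}; col 1 has {2,3,4,5,6}; region has {2,3,4,5,6} → only 1 remains.
(6,5) = 3: row 6 has {1,4,5,6}; col 5 has {1,2,4,5,6}; region has {1,4,5,6} → only 3 remains.
(6,6) = 2: row 6 has {1,3,4,5,6}; col 6 has {1,3,4,5,6}; region has {1,3,4,5,6} → only 2 remains.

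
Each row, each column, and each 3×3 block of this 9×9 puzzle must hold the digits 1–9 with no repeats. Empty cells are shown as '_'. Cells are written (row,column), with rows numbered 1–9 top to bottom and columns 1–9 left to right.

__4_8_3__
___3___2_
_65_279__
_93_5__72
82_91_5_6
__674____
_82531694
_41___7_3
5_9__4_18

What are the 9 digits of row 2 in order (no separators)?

(3,9) = 1 (sole candidate).
(5,3) = 7 (sole candidate).
(5,6) = 3 (sole candidate).
(5,8) = 4 (sole candidate).
(6,1) = 1 (sole candidate).
(6,2) = 5 (sole candidate).
(6,7) = 8 (sole candidate).
(6,8) = 3 (sole candidate).
(6,9) = 9 (sole candidate).
(7,1) = 7 (sole candidate).
(8,1) = 6 (sole candidate).
(8,5) = 9 (sole candidate).
(8,8) = 5 (sole candidate).
(9,2) = 3 (sole candidate).
(9,7) = 2 (sole candidate).
(1,8) = 6 (sole candidate).
(2,1) = 9: row 2 has {2,3}; col 1 has {1,5,6,7,8}; box has {4,5,6} → only 9 remains.
(2,3) = 8: row 2 has {2,3,9}; col 3 has {1,2,3,4,5,6,7,9}; box has {4,5,6,9} → only 8 remains.
(2,5) = 6: row 2 has {2,3,8,9}; col 5 has {1,2,3,4,5,8,9}; box has {2,3,7,8} → only 6 remains.
(2,6) = 5: row 2 has {2,3,6,8,9}; col 6 has {1,3,4,7}; box has {2,3,6,7,8} → only 5 remains.
(2,7) = 4: row 2 has {2,3,5,6,8,9}; col 7 has {2,3,5,6,7,8,9}; box has {1,2,3,6,9} → only 4 remains.
(2,9) = 7: row 2 has {2,3,4,5,6,8,9}; col 9 has {1,2,3,4,6,8,9}; box has {1,2,3,4,6,9} → only 7 remains.
(3,1) = 3 (sole candidate).
(3,4) = 4 (sole candidate).
(3,8) = 8 (sole candidate).
(4,1) = 4 (sole candidate).
(4,7) = 1 (sole candidate).
(6,6) = 2 (sole candidate).
(8,6) = 8 (sole candidate).
(9,4) = 6 (sole candidate).
(9,5) = 7 (sole candidate).
(1,1) = 2 (sole candidate).
(1,4) = 1 (sole candidate).
(1,6) = 9 (sole candidate).
(1,9) = 5 (sole candidate).
(2,2) = 1: row 2 has {2,3,4,5,6,7,8,9}; col 2 has {2,3,4,5,6,8,9}; box has {2,3,4,5,6,8,9} → only 1 remains.

918365427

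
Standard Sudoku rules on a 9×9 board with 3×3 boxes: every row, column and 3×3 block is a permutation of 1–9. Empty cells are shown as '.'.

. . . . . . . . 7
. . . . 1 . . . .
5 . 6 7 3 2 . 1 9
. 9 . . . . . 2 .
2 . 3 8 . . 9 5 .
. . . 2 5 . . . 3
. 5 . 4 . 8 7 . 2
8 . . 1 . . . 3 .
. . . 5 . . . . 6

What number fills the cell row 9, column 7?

row 7, column 8 = 9: row 7 has {2,4,5,7,8}; col 8 has {1,2,3,5}; box has {2,3,6,7} → only 9 remains.
row 7, column 3 = 1: row 7 has {2,4,5,7,8,9}; col 3 has {3,6}; box has {5,8} → only 1 remains.
row 7, column 5 = 6: row 7 has {1,2,4,5,7,8,9}; col 5 has {1,3,5}; box has {1,4,5,8} → only 6 remains.
row 7, column 1 = 3: row 7 has {1,2,4,5,6,7,8,9}; col 1 has {2,5,8}; box has {1,5,8} → only 3 remains.
row 4, column 3 = 5: in row 4, 5 can only go here (every other open cell in that row sees a 5).
row 6, column 6 = 9: in row 6, 9 can only go here (every other open cell in that row sees a 9).
row 8, column 6 = 7: row 8 has {1,3,8}; col 6 has {2,8,9}; box has {1,4,5,6,8} → only 7 remains.
row 9, column 6 = 3: row 9 has {5,6}; col 6 has {2,7,8,9}; box has {1,4,5,6,7,8} → only 3 remains.
row 4, column 4 = 3: in row 4, 3 can only go here (every other open cell in that row sees a 3).
row 8, column 2 = 6: in row 8, 6 can only go here (every other open cell in that row sees a 6).
row 5, column 6 = 6: in row 5, 6 can only go here (every other open cell in that row sees a 6).
row 9, column 7 = 1: in row 9, 1 can only go here (every other open cell in that row sees a 1).

1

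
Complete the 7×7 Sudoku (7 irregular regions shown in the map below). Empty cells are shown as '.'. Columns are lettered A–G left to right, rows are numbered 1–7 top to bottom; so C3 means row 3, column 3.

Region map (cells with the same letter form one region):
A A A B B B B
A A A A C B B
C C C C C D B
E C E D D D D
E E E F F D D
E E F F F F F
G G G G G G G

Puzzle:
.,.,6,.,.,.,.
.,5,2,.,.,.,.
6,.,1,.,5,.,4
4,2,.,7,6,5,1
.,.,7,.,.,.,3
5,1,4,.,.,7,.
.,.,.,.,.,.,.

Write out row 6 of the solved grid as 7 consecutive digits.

D3 = 3: row 3 has {1,4,5,6}; col 4 has {7}; region has {1,2,5,6} → only 3 remains.
F3 = 2: row 3 has {1,3,4,5,6}; col 6 has {5,7}; region has {1,3,5,6,7} → only 2 remains.
C4 = 3: row 4 has {1,2,4,5,6,7}; col 3 has {1,2,4,6,7}; region has {1,4,5,7} → only 3 remains.
A5 = 2: row 5 has {3,7}; col 1 has {4,5,6}; region has {1,3,4,5,7} → only 2 remains.
B5 = 6: row 5 has {2,3,7}; col 2 has {1,2,5}; region has {1,2,3,4,5,7} → only 6 remains.
E5 = 1: row 5 has {2,3,6,7}; col 5 has {5,6}; region has {4,7} → only 1 remains.
F5 = 4: row 5 has {1,2,3,6,7}; col 6 has {2,5,7}; region has {1,2,3,5,6,7} → only 4 remains.
C7 = 5: row 7 has {}; col 3 has {1,2,3,4,6,7}; region has {} → only 5 remains.
B3 = 7: row 3 has {1,2,3,4,5,6}; col 2 has {1,2,5,6}; region has {1,2,3,5,6} → only 7 remains.
D5 = 5: row 5 has {1,2,3,4,6,7}; col 4 has {3,7}; region has {1,4,7} → only 5 remains.
E2 = 4: row 2 has {2,5}; col 5 has {1,5,6}; region has {1,2,3,5,6,7} → only 4 remains.
D2 = 1: row 2 has {2,4,5}; col 4 has {3,5,7}; region has {2,5,6} → only 1 remains.
D1 = 2: row 1 has {6}; col 4 has {1,3,5,7}; region has {4} → only 2 remains.
D6 = 6: row 6 has {1,4,5,7}; col 4 has {1,2,3,5,7}; region has {1,4,5,7} → only 6 remains.
G6 = 2: row 6 has {1,4,5,6,7}; col 7 has {1,3,4}; region has {1,4,5,6,7} → only 2 remains.
D7 = 4: row 7 has {5}; col 4 has {1,2,3,5,6,7}; region has {5} → only 4 remains.
E6 = 3: row 6 has {1,2,4,5,6,7}; col 5 has {1,4,5,6}; region has {1,2,4,5,6,7} → only 3 remains.

5146372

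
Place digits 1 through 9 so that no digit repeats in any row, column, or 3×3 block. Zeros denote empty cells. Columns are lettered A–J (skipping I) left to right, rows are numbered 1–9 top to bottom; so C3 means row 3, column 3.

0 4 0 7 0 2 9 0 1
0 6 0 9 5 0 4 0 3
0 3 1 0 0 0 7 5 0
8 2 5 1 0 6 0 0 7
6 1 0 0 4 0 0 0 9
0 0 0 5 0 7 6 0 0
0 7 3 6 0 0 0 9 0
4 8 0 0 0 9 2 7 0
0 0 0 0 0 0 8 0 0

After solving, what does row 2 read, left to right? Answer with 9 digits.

A1 = 5 (sole candidate).
C1 = 8 (sole candidate).
H1 = 6 (sole candidate).
G4 = 3 (sole candidate).
H4 = 4 (sole candidate).
C5 = 7 (sole candidate).
G5 = 5 (sole candidate).
B6 = 9 (sole candidate).
C6 = 4 (sole candidate).
G7 = 1 (sole candidate).
C8 = 6 (sole candidate).
D8 = 3 (sole candidate).
E8 = 1 (sole candidate).
J8 = 5 (sole candidate).
B9 = 5 (sole candidate).
F9 = 4 (sole candidate).
H9 = 3 (sole candidate).
J9 = 6 (sole candidate).
E1 = 3 (sole candidate).
C2 = 2: row 2 has {3,4,5,6,9}; col 3 has {1,3,4,5,6,7,8}; box has {1,3,4,5,6,8} → only 2 remains.
H2 = 8: row 2 has {2,3,4,5,6,9}; col 8 has {3,4,5,6,7,9}; box has {1,3,4,5,6,7,9} → only 8 remains.
A3 = 9 (sole candidate).
F3 = 8 (sole candidate).
J3 = 2 (sole candidate).
E4 = 9 (sole candidate).
F5 = 3 (sole candidate).
H5 = 2 (sole candidate).
A6 = 3 (sole candidate).
H6 = 1 (sole candidate).
J6 = 8 (sole candidate).
A7 = 2 (sole candidate).
E7 = 8 (sole candidate).
F7 = 5 (sole candidate).
J7 = 4 (sole candidate).
A9 = 1 (sole candidate).
C9 = 9 (sole candidate).
D9 = 2 (sole candidate).
E9 = 7 (sole candidate).
A2 = 7: row 2 has {2,3,4,5,6,8,9}; col 1 has {1,2,3,4,5,6,8,9}; box has {1,2,3,4,5,6,8,9} → only 7 remains.
F2 = 1: row 2 has {2,3,4,5,6,7,8,9}; col 6 has {2,3,4,5,6,7,8,9}; box has {2,3,5,7,8,9} → only 1 remains.

762951483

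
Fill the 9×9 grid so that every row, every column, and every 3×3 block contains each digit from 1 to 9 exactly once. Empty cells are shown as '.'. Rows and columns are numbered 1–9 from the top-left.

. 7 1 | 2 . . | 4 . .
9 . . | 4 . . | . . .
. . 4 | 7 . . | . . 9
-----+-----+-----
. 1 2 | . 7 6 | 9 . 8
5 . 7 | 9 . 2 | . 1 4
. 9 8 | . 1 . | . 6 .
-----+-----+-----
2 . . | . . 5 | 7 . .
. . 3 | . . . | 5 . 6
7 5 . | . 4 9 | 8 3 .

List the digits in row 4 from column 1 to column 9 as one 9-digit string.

r4c8 = 5: row 4 has {1,2,6,7,8,9}; col 8 has {1,3,6}; box has {1,4,6,8,9} → only 5 remains.
r5c7 = 3: row 5 has {1,2,4,5,7,9}; col 7 has {4,5,7,8,9}; box has {1,4,5,6,8,9} → only 3 remains.
r6c7 = 2: row 6 has {1,6,8,9}; col 7 has {3,4,5,7,8,9}; box has {1,3,4,5,6,8,9} → only 2 remains.
r6c9 = 7: row 6 has {1,2,6,8,9}; col 9 has {4,6,8,9}; box has {1,2,3,4,5,6,8,9} → only 7 remains.
r7c9 = 1: row 7 has {2,5,7}; col 9 has {4,6,7,8,9}; box has {3,5,6,7,8} → only 1 remains.
r9c3 = 6: row 9 has {3,4,5,7,8,9}; col 3 has {1,2,3,4,7,8}; box has {2,3,5,7} → only 6 remains.
r9c4 = 1: row 9 has {3,4,5,6,7,8,9}; col 4 has {2,4,7,9}; box has {4,5,9} → only 1 remains.
r9c9 = 2: row 9 has {1,3,4,5,6,7,8,9}; col 9 has {1,4,6,7,8,9}; box has {1,3,5,6,7,8} → only 2 remains.
r1c8 = 8: row 1 has {1,2,4,7}; col 8 has {1,3,5,6}; box has {4,9} → only 8 remains.
r2c3 = 5: row 2 has {4,9}; col 3 has {1,2,3,4,6,7,8}; box has {1,4,7,9} → only 5 remains.
r2c9 = 3: row 2 has {4,5,9}; col 9 has {1,2,4,6,7,8,9}; box has {4,8,9} → only 3 remains.
r3c8 = 2: row 3 has {4,7,9}; col 8 has {1,3,5,6,8}; box has {3,4,8,9} → only 2 remains.
r4c4 = 3: row 4 has {1,2,5,6,7,8,9}; col 4 has {1,2,4,7,9}; box has {1,2,6,7,9} → only 3 remains.
r5c2 = 6: row 5 has {1,2,3,4,5,7,9}; col 2 has {1,5,7,9}; box has {1,2,5,7,8,9} → only 6 remains.
r5c5 = 8: row 5 has {1,2,3,4,5,6,7,9}; col 5 has {1,4,7}; box has {1,2,3,6,7,9} → only 8 remains.
r6c4 = 5: row 6 has {1,2,6,7,8,9}; col 4 has {1,2,3,4,7,9}; box has {1,2,3,6,7,8,9} → only 5 remains.
r6c6 = 4: row 6 has {1,2,5,6,7,8,9}; col 6 has {2,5,6,9}; box has {1,2,3,5,6,7,8,9} → only 4 remains.
r7c3 = 9: row 7 has {1,2,5,7}; col 3 has {1,2,3,4,5,6,7,8}; box has {2,3,5,6,7} → only 9 remains.
r7c8 = 4: row 7 has {1,2,5,7,9}; col 8 has {1,2,3,5,6,8}; box has {1,2,3,5,6,7,8} → only 4 remains.
r8c4 = 8: row 8 has {3,5,6}; col 4 has {1,2,3,4,5,7,9}; box has {1,4,5,9} → only 8 remains.
r8c5 = 2: row 8 has {3,5,6,8}; col 5 has {1,4,7,8}; box has {1,4,5,8,9} → only 2 remains.
r8c6 = 7: row 8 has {2,3,5,6,8}; col 6 has {2,4,5,6,9}; box has {1,2,4,5,8,9} → only 7 remains.
r8c8 = 9: row 8 has {2,3,5,6,7,8}; col 8 has {1,2,3,4,5,6,8}; box has {1,2,3,4,5,6,7,8} → only 9 remains.
r1c6 = 3: row 1 has {1,2,4,7,8}; col 6 has {2,4,5,6,7,9}; box has {2,4,7} → only 3 remains.
r1c9 = 5: row 1 has {1,2,3,4,7,8}; col 9 has {1,2,3,4,6,7,8,9}; box has {2,3,4,8,9} → only 5 remains.
r2c5 = 6: row 2 has {3,4,5,9}; col 5 has {1,2,4,7,8}; box has {2,3,4,7} → only 6 remains.
r2c7 = 1: row 2 has {3,4,5,6,9}; col 7 has {2,3,4,5,7,8,9}; box has {2,3,4,5,8,9} → only 1 remains.
r2c8 = 7: row 2 has {1,3,4,5,6,9}; col 8 has {1,2,3,4,5,6,8,9}; box has {1,2,3,4,5,8,9} → only 7 remains.
r3c5 = 5: row 3 has {2,4,7,9}; col 5 has {1,2,4,6,7,8}; box has {2,3,4,6,7} → only 5 remains.
r3c7 = 6: row 3 has {2,4,5,7,9}; col 7 has {1,2,3,4,5,7,8,9}; box has {1,2,3,4,5,7,8,9} → only 6 remains.
r4c1 = 4: row 4 has {1,2,3,5,6,7,8,9}; col 1 has {2,5,7,9}; box has {1,2,5,6,7,8,9} → only 4 remains.

412376958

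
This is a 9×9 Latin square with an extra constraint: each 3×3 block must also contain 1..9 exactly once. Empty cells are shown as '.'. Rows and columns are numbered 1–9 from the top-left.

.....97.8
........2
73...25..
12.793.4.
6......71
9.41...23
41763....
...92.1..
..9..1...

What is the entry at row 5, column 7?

9

row 5, column 4 = 2 (hidden single in row 5).
row 5, column 3 = 3 (hidden single in row 5).
row 5, column 7 = 9: in row 5, 9 can only go here (every other open cell in that row sees a 9).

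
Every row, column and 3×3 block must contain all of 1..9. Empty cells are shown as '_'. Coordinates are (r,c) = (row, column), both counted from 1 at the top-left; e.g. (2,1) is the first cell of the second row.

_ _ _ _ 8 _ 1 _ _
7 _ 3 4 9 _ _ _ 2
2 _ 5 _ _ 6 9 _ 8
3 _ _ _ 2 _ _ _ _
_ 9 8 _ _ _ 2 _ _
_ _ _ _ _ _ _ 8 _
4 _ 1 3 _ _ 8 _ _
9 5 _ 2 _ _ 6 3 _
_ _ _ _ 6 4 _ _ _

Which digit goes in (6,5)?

7

(1,1) = 6 (sole candidate).
(1,2) = 4 (sole candidate).
(1,3) = 9 (sole candidate).
(2,7) = 5 (sole candidate).
(2,8) = 6 (sole candidate).
(3,2) = 1 (sole candidate).
(3,4) = 7 (sole candidate).
(3,5) = 3 (sole candidate).
(3,8) = 4 (sole candidate).
(8,3) = 7 (sole candidate).
(8,5) = 1 (sole candidate).
(8,6) = 8 (sole candidate).
(8,9) = 4 (sole candidate).
(9,1) = 8 (sole candidate).
(9,3) = 2 (sole candidate).
(9,7) = 7 (sole candidate).
(1,4) = 5 (sole candidate).
(1,6) = 2 (sole candidate).
(1,8) = 7 (sole candidate).
(1,9) = 3 (sole candidate).
(2,2) = 8 (sole candidate).
(2,6) = 1 (sole candidate).
(4,7) = 4 (sole candidate).
(6,7) = 3 (sole candidate).
(7,2) = 6 (sole candidate).
(9,2) = 3 (sole candidate).
(9,4) = 9 (sole candidate).
(4,2) = 7 (sole candidate).
(4,3) = 6 (sole candidate).
(6,2) = 2 (sole candidate).
(6,3) = 4 (sole candidate).
(4,4) = 8 (hidden single in row 4).
(5,6) = 3 (hidden single in row 5).
(5,5) = 4 (hidden single in row 5).
(5,9) = 7 (hidden single in row 5).
(5,4) = 6 (hidden single in row 5).
(6,4) = 1 (sole candidate).
(6,1) = 5 (sole candidate).
(6,5) = 7: row 6 has {1,2,3,4,5,8}; col 5 has {1,2,3,4,6,8,9}; box has {1,2,3,4,6,8} → only 7 remains.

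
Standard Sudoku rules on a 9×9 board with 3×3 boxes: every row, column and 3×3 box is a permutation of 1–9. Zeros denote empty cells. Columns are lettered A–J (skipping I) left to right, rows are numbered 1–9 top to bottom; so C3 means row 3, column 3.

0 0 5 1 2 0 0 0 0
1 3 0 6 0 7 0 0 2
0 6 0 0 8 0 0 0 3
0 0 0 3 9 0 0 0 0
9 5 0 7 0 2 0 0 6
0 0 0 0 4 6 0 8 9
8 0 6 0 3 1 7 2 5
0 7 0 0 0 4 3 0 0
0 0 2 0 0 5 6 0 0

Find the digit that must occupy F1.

3

E2 = 5 (sole candidate).
F3 = 9 (sole candidate).
F4 = 8 (sole candidate).
E5 = 1 (sole candidate).
G5 = 4 (sole candidate).
H5 = 3 (sole candidate).
D6 = 5 (sole candidate).
D7 = 9 (sole candidate).
A8 = 5 (sole candidate).
E8 = 6 (sole candidate).
D9 = 8 (sole candidate).
E9 = 7 (sole candidate).
F1 = 3: row 1 has {1,2,5}; col 6 has {1,2,4,5,6,7,8,9}; box has {1,2,5,6,7,8,9} → only 3 remains.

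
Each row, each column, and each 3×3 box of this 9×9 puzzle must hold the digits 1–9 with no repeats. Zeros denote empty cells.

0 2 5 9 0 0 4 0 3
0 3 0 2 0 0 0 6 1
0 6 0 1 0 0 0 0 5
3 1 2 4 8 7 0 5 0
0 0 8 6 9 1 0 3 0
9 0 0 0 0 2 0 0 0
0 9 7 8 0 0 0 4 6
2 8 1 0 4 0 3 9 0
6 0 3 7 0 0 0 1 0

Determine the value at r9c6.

9

r4c9 = 9: row 4 has {1,2,3,4,5,7,8}; col 9 has {1,3,5,6}; box has {3,5} → only 9 remains.
r7c1 = 5: row 7 has {4,6,7,8,9}; col 1 has {2,3,6,9}; box has {1,2,3,6,7,8,9} → only 5 remains.
r7c6 = 3: row 7 has {4,5,6,7,8,9}; col 6 has {1,2,7}; box has {4,7,8} → only 3 remains.
r7c7 = 2: row 7 has {3,4,5,6,7,8,9}; col 7 has {3,4}; box has {1,3,4,6,9} → only 2 remains.
r8c4 = 5: row 8 has {1,2,3,4,8,9}; col 4 has {1,2,4,6,7,8,9}; box has {3,4,7,8} → only 5 remains.
r8c6 = 6: row 8 has {1,2,3,4,5,8,9}; col 6 has {1,2,3,7}; box has {3,4,5,7,8} → only 6 remains.
r8c9 = 7: row 8 has {1,2,3,4,5,6,8,9}; col 9 has {1,3,5,6,9}; box has {1,2,3,4,6,9} → only 7 remains.
r9c2 = 4: row 9 has {1,3,6,7}; col 2 has {1,2,3,6,8,9}; box has {1,2,3,5,6,7,8,9} → only 4 remains.
r9c5 = 2: row 9 has {1,3,4,6,7}; col 5 has {4,8,9}; box has {3,4,5,6,7,8} → only 2 remains.
r9c6 = 9: row 9 has {1,2,3,4,6,7}; col 6 has {1,2,3,6,7}; box has {2,3,4,5,6,7,8} → only 9 remains.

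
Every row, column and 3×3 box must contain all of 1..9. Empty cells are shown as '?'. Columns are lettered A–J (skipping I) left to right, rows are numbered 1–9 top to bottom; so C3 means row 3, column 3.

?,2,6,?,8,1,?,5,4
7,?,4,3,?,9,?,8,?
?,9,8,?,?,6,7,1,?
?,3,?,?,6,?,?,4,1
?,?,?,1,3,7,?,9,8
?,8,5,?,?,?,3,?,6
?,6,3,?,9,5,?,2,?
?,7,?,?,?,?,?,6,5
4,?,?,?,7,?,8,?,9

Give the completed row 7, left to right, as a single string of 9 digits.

863495127

A1 = 3: row 1 has {1,2,4,5,6,8}; col 1 has {4,7}; box has {2,4,6,7,8,9} → only 3 remains.
D1 = 7: row 1 has {1,2,3,4,5,6,8}; col 4 has {1,3}; box has {1,3,6,8,9} → only 7 remains.
G1 = 9: row 1 has {1,2,3,4,5,6,7,8}; col 7 has {3,7,8}; box has {1,4,5,7,8} → only 9 remains.
J2 = 2: row 2 has {3,4,7,8,9}; col 9 has {1,4,5,6,8,9}; box has {1,4,5,7,8,9} → only 2 remains.
A3 = 5: row 3 has {1,6,7,8,9}; col 1 has {3,4,7}; box has {2,3,4,6,7,8,9} → only 5 remains.
J3 = 3: row 3 has {1,5,6,7,8,9}; col 9 has {1,2,4,5,6,8,9}; box has {1,2,4,5,7,8,9} → only 3 remains.
B5 = 4: row 5 has {1,3,7,8,9}; col 2 has {2,3,6,7,8,9}; box has {3,5,8} → only 4 remains.
C5 = 2: row 5 has {1,3,4,7,8,9}; col 3 has {3,4,5,6,8}; box has {3,4,5,8} → only 2 remains.
G5 = 5: row 5 has {1,2,3,4,7,8,9}; col 7 has {3,7,8,9}; box has {1,3,4,6,8,9} → only 5 remains.
H6 = 7: row 6 has {3,5,6,8}; col 8 has {1,2,4,5,6,8,9}; box has {1,3,4,5,6,8,9} → only 7 remains.
J7 = 7: row 7 has {2,3,5,6,9}; col 9 has {1,2,3,4,5,6,8,9}; box has {2,5,6,8,9} → only 7 remains.
C9 = 1: row 9 has {4,7,8,9}; col 3 has {2,3,4,5,6,8}; box has {3,4,6,7} → only 1 remains.
H9 = 3: row 9 has {1,4,7,8,9}; col 8 has {1,2,4,5,6,7,8,9}; box has {2,5,6,7,8,9} → only 3 remains.
B2 = 1: row 2 has {2,3,4,7,8,9}; col 2 has {2,3,4,6,7,8,9}; box has {2,3,4,5,6,7,8,9} → only 1 remains.
E2 = 5: row 2 has {1,2,3,4,7,8,9}; col 5 has {3,6,7,8,9}; box has {1,3,6,7,8,9} → only 5 remains.
G2 = 6: row 2 has {1,2,3,4,5,7,8,9}; col 7 has {3,5,7,8,9}; box has {1,2,3,4,5,7,8,9} → only 6 remains.
A4 = 9: row 4 has {1,3,4,6}; col 1 has {3,4,5,7}; box has {2,3,4,5,8} → only 9 remains.
C4 = 7: row 4 has {1,3,4,6,9}; col 3 has {1,2,3,4,5,6,8}; box has {2,3,4,5,8,9} → only 7 remains.
G4 = 2: row 4 has {1,3,4,6,7,9}; col 7 has {3,5,6,7,8,9}; box has {1,3,4,5,6,7,8,9} → only 2 remains.
A5 = 6: row 5 has {1,2,3,4,5,7,8,9}; col 1 has {3,4,5,7,9}; box has {2,3,4,5,7,8,9} → only 6 remains.
A6 = 1: row 6 has {3,5,6,7,8}; col 1 has {3,4,5,6,7,9}; box has {2,3,4,5,6,7,8,9} → only 1 remains.
A7 = 8: row 7 has {2,3,5,6,7,9}; col 1 has {1,3,4,5,6,7,9}; box has {1,3,4,6,7} → only 8 remains.
D7 = 4: row 7 has {2,3,5,6,7,8,9}; col 4 has {1,3,7}; box has {5,7,9} → only 4 remains.
G7 = 1: row 7 has {2,3,4,5,6,7,8,9}; col 7 has {2,3,5,6,7,8,9}; box has {2,3,5,6,7,8,9} → only 1 remains.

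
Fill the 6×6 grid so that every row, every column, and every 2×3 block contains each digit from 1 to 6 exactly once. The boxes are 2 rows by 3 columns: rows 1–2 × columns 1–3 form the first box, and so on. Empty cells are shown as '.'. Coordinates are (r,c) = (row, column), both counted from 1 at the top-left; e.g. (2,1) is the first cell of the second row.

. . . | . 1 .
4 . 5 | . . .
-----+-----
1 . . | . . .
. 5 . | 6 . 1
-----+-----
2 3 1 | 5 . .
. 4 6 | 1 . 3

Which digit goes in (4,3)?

2

(4,1) = 3 (sole candidate).
(6,1) = 5 (sole candidate).
(6,5) = 2 (sole candidate).
(1,1) = 6 (sole candidate).
(1,2) = 2 (sole candidate).
(1,3) = 3 (sole candidate).
(1,4) = 4 (sole candidate).
(1,6) = 5 (sole candidate).
(2,2) = 1 (sole candidate).
(3,2) = 6 (sole candidate).
(4,5) = 4 (sole candidate).
(5,5) = 6 (sole candidate).
(5,6) = 4 (sole candidate).
(2,5) = 3 (sole candidate).
(3,5) = 5 (sole candidate).
(3,6) = 2 (sole candidate).
(4,3) = 2: row 4 has {1,3,4,5,6}; col 3 has {1,3,5,6}; box has {1,3,5,6} → only 2 remains.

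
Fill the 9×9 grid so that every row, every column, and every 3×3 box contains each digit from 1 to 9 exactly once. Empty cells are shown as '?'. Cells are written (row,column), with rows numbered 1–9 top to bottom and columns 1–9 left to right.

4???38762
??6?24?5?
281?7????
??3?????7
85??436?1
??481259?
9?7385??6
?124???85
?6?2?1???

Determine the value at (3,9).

9

(1,2) = 9: row 1 has {2,3,4,6,7,8}; col 2 has {1,5,6,8}; box has {1,2,4,6,8} → only 9 remains.
(1,3) = 5: row 1 has {2,3,4,6,7,8,9}; col 3 has {1,2,3,4,6,7}; box has {1,2,4,6,8,9} → only 5 remains.
(1,4) = 1: row 1 has {2,3,4,5,6,7,8,9}; col 4 has {2,3,4,8}; box has {2,3,4,7,8} → only 1 remains.
(2,4) = 9: row 2 has {2,4,5,6}; col 4 has {1,2,3,4,8}; box has {1,2,3,4,7,8} → only 9 remains.
(3,6) = 6: row 3 has {1,2,7,8}; col 6 has {1,2,3,4,5,8}; box has {1,2,3,4,7,8,9} → only 6 remains.
(4,2) = 2: row 4 has {3,7}; col 2 has {1,5,6,8,9}; box has {3,4,5,8} → only 2 remains.
(4,6) = 9: row 4 has {2,3,7}; col 6 has {1,2,3,4,5,6,8}; box has {1,2,3,4,8} → only 9 remains.
(4,8) = 4: row 4 has {2,3,7,9}; col 8 has {5,6,8,9}; box has {1,5,6,7,9} → only 4 remains.
(5,3) = 9: row 5 has {1,3,4,5,6,8}; col 3 has {1,2,3,4,5,6,7}; box has {2,3,4,5,8} → only 9 remains.
(5,4) = 7: row 5 has {1,3,4,5,6,8,9}; col 4 has {1,2,3,4,8,9}; box has {1,2,3,4,8,9} → only 7 remains.
(5,8) = 2: row 5 has {1,3,4,5,6,7,8,9}; col 8 has {4,5,6,8,9}; box has {1,4,5,6,7,9} → only 2 remains.
(6,2) = 7: row 6 has {1,2,4,5,8,9}; col 2 has {1,2,5,6,8,9}; box has {2,3,4,5,8,9} → only 7 remains.
(6,9) = 3: row 6 has {1,2,4,5,7,8,9}; col 9 has {1,2,5,6,7}; box has {1,2,4,5,6,7,9} → only 3 remains.
(7,2) = 4: row 7 has {3,5,6,7,8,9}; col 2 has {1,2,5,6,7,8,9}; box has {1,2,6,7,9} → only 4 remains.
(7,8) = 1: row 7 has {3,4,5,6,7,8,9}; col 8 has {2,4,5,6,8,9}; box has {5,6,8} → only 1 remains.
(8,1) = 3: row 8 has {1,2,4,5,8}; col 1 has {2,4,8,9}; box has {1,2,4,6,7,9} → only 3 remains.
(8,6) = 7: row 8 has {1,2,3,4,5,8}; col 6 has {1,2,3,4,5,6,8,9}; box has {1,2,3,4,5,8} → only 7 remains.
(8,7) = 9: row 8 has {1,2,3,4,5,7,8}; col 7 has {5,6,7}; box has {1,5,6,8} → only 9 remains.
(9,1) = 5: row 9 has {1,2,6}; col 1 has {2,3,4,8,9}; box has {1,2,3,4,6,7,9} → only 5 remains.
(9,3) = 8: row 9 has {1,2,5,6}; col 3 has {1,2,3,4,5,6,7,9}; box has {1,2,3,4,5,6,7,9} → only 8 remains.
(9,5) = 9: row 9 has {1,2,5,6,8}; col 5 has {1,2,3,4,7,8}; box has {1,2,3,4,5,7,8} → only 9 remains.
(9,9) = 4: row 9 has {1,2,5,6,8,9}; col 9 has {1,2,3,5,6,7}; box has {1,5,6,8,9} → only 4 remains.
(2,1) = 7: row 2 has {2,4,5,6,9}; col 1 has {2,3,4,5,8,9}; box has {1,2,4,5,6,8,9} → only 7 remains.
(2,2) = 3: row 2 has {2,4,5,6,7,9}; col 2 has {1,2,4,5,6,7,8,9}; box has {1,2,4,5,6,7,8,9} → only 3 remains.
(2,9) = 8: row 2 has {2,3,4,5,6,7,9}; col 9 has {1,2,3,4,5,6,7}; box has {2,5,6,7} → only 8 remains.
(3,4) = 5: row 3 has {1,2,6,7,8}; col 4 has {1,2,3,4,7,8,9}; box has {1,2,3,4,6,7,8,9} → only 5 remains.
(3,8) = 3: row 3 has {1,2,5,6,7,8}; col 8 has {1,2,4,5,6,8,9}; box has {2,5,6,7,8} → only 3 remains.
(3,9) = 9: row 3 has {1,2,3,5,6,7,8}; col 9 has {1,2,3,4,5,6,7,8}; box has {2,3,5,6,7,8} → only 9 remains.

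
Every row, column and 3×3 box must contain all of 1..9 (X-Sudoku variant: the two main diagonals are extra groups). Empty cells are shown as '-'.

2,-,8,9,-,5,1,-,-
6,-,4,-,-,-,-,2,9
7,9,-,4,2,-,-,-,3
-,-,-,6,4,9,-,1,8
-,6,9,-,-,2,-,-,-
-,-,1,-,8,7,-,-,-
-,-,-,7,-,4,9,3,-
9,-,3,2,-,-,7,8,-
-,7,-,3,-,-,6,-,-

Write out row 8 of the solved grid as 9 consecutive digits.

R1C2 = 3: row 1 has {1,2,5,8,9}; col 2 has {6,7,9}; box has {2,4,6,7,8,9} → only 3 remains.
R3C3 = 5: row 3 has {2,3,4,7,9}; col 3 has {1,3,4,8,9}; box has {2,3,4,6,7,8,9}; main diagonal has {2,6,7,8,9} → only 5 remains.
R3C7 = 8: row 3 has {2,3,4,5,7,9}; col 7 has {1,6,7,9}; box has {1,2,3,9}; anti-diagonal has {2,9} → only 8 remains.
R3C8 = 6: row 3 has {2,3,4,5,7,8,9}; col 8 has {1,2,3,8}; box has {1,2,3,8,9} → only 6 remains.
R6C4 = 5: row 6 has {1,7,8}; col 4 has {2,3,4,6,7,9}; box has {2,4,6,7,8,9}; anti-diagonal has {2,8,9} → only 5 remains.
R7C3 = 6: row 7 has {3,4,7,9}; col 3 has {1,3,4,5,8,9}; box has {3,7,9}; anti-diagonal has {2,5,8,9} → only 6 remains.
R9C3 = 2: row 9 has {3,6,7}; col 3 has {1,3,4,5,6,8,9}; box has {3,6,7,9} → only 2 remains.
R2C2 = 1: row 2 has {2,4,6,9}; col 2 has {3,6,7,9}; box has {2,3,4,5,6,7,8,9}; main diagonal has {2,5,6,7,8,9} → only 1 remains.
R2C4 = 8: row 2 has {1,2,4,6,9}; col 4 has {2,3,4,5,6,7,9}; box has {2,4,5,9} → only 8 remains.
R2C6 = 3: row 2 has {1,2,4,6,8,9}; col 6 has {2,4,5,7,9}; box has {2,4,5,8,9} → only 3 remains.
R2C7 = 5: row 2 has {1,2,3,4,6,8,9}; col 7 has {1,6,7,8,9}; box has {1,2,3,6,8,9} → only 5 remains.
R3C6 = 1: row 3 has {2,3,4,5,6,7,8,9}; col 6 has {2,3,4,5,7,9}; box has {2,3,4,5,8,9} → only 1 remains.
R4C3 = 7: row 4 has {1,4,6,8,9}; col 3 has {1,2,3,4,5,6,8,9}; box has {1,6,9} → only 7 remains.
R5C4 = 1: row 5 has {2,6,9}; col 4 has {2,3,4,5,6,7,8,9}; box has {2,4,5,6,7,8,9} → only 1 remains.
R5C5 = 3: row 5 has {1,2,6,9}; col 5 has {2,4,8}; box has {1,2,4,5,6,7,8,9}; main diagonal has {1,2,5,6,7,8,9}; anti-diagonal has {2,5,6,8,9} → only 3 remains.
R5C7 = 4: row 5 has {1,2,3,6,9}; col 7 has {1,5,6,7,8,9}; box has {1,8} → only 4 remains.
R6C8 = 9: row 6 has {1,5,7,8}; col 8 has {1,2,3,6,8}; box has {1,4,8} → only 9 remains.
R8C2 = 4: row 8 has {2,3,7,8,9}; col 2 has {1,3,6,7,9}; box has {2,3,6,7,9}; anti-diagonal has {2,3,5,6,8,9} → only 4 remains.
R8C6 = 6: row 8 has {2,3,4,7,8,9}; col 6 has {1,2,3,4,5,7,9}; box has {2,3,4,7} → only 6 remains.
R9C1 = 1: row 9 has {2,3,6,7}; col 1 has {2,6,7,9}; box has {2,3,4,6,7,9}; anti-diagonal has {2,3,4,5,6,8,9} → only 1 remains.
R9C6 = 8: row 9 has {1,2,3,6,7}; col 6 has {1,2,3,4,5,6,7,9}; box has {2,3,4,6,7} → only 8 remains.
R9C9 = 4: row 9 has {1,2,3,6,7,8}; col 9 has {3,8,9}; box has {3,6,7,8,9}; main diagonal has {1,2,3,5,6,7,8,9} → only 4 remains.
R1C9 = 7: row 1 has {1,2,3,5,8,9}; col 9 has {3,4,8,9}; box has {1,2,3,5,6,8,9}; anti-diagonal has {1,2,3,4,5,6,8,9} → only 7 remains.
R2C5 = 7: row 2 has {1,2,3,4,5,6,8,9}; col 5 has {2,3,4,8}; box has {1,2,3,4,5,8,9} → only 7 remains.
R5C9 = 5: row 5 has {1,2,3,4,6,9}; col 9 has {3,4,7,8,9}; box has {1,4,8,9} → only 5 remains.
R6C2 = 2: row 6 has {1,5,7,8,9}; col 2 has {1,3,4,6,7,9}; box has {1,6,7,9} → only 2 remains.
R6C7 = 3: row 6 has {1,2,5,7,8,9}; col 7 has {1,4,5,6,7,8,9}; box has {1,4,5,8,9} → only 3 remains.
R6C9 = 6: row 6 has {1,2,3,5,7,8,9}; col 9 has {3,4,5,7,8,9}; box has {1,3,4,5,8,9} → only 6 remains.
R8C9 = 1: row 8 has {2,3,4,6,7,8,9}; col 9 has {3,4,5,6,7,8,9}; box has {3,4,6,7,8,9} → only 1 remains.
R9C8 = 5: row 9 has {1,2,3,4,6,7,8}; col 8 has {1,2,3,6,8,9}; box has {1,3,4,6,7,8,9} → only 5 remains.
R1C5 = 6: row 1 has {1,2,3,5,7,8,9}; col 5 has {2,3,4,7,8}; box has {1,2,3,4,5,7,8,9} → only 6 remains.
R1C8 = 4: row 1 has {1,2,3,5,6,7,8,9}; col 8 has {1,2,3,5,6,8,9}; box has {1,2,3,5,6,7,8,9} → only 4 remains.
R4C2 = 5: row 4 has {1,4,6,7,8,9}; col 2 has {1,2,3,4,6,7,9}; box has {1,2,6,7,9} → only 5 remains.
R4C7 = 2: row 4 has {1,4,5,6,7,8,9}; col 7 has {1,3,4,5,6,7,8,9}; box has {1,3,4,5,6,8,9} → only 2 remains.
R5C1 = 8: row 5 has {1,2,3,4,5,6,9}; col 1 has {1,2,6,7,9}; box has {1,2,5,6,7,9} → only 8 remains.
R5C8 = 7: row 5 has {1,2,3,4,5,6,8,9}; col 8 has {1,2,3,4,5,6,8,9}; box has {1,2,3,4,5,6,8,9} → only 7 remains.
R6C1 = 4: row 6 has {1,2,3,5,6,7,8,9}; col 1 has {1,2,6,7,8,9}; box has {1,2,5,6,7,8,9} → only 4 remains.
R7C1 = 5: row 7 has {3,4,6,7,9}; col 1 has {1,2,4,6,7,8,9}; box has {1,2,3,4,6,7,9} → only 5 remains.
R7C2 = 8: row 7 has {3,4,5,6,7,9}; col 2 has {1,2,3,4,5,6,7,9}; box has {1,2,3,4,5,6,7,9} → only 8 remains.
R7C5 = 1: row 7 has {3,4,5,6,7,8,9}; col 5 has {2,3,4,6,7,8}; box has {2,3,4,6,7,8} → only 1 remains.
R7C9 = 2: row 7 has {1,3,4,5,6,7,8,9}; col 9 has {1,3,4,5,6,7,8,9}; box has {1,3,4,5,6,7,8,9} → only 2 remains.
R8C5 = 5: row 8 has {1,2,3,4,6,7,8,9}; col 5 has {1,2,3,4,6,7,8}; box has {1,2,3,4,6,7,8} → only 5 remains.

943256781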